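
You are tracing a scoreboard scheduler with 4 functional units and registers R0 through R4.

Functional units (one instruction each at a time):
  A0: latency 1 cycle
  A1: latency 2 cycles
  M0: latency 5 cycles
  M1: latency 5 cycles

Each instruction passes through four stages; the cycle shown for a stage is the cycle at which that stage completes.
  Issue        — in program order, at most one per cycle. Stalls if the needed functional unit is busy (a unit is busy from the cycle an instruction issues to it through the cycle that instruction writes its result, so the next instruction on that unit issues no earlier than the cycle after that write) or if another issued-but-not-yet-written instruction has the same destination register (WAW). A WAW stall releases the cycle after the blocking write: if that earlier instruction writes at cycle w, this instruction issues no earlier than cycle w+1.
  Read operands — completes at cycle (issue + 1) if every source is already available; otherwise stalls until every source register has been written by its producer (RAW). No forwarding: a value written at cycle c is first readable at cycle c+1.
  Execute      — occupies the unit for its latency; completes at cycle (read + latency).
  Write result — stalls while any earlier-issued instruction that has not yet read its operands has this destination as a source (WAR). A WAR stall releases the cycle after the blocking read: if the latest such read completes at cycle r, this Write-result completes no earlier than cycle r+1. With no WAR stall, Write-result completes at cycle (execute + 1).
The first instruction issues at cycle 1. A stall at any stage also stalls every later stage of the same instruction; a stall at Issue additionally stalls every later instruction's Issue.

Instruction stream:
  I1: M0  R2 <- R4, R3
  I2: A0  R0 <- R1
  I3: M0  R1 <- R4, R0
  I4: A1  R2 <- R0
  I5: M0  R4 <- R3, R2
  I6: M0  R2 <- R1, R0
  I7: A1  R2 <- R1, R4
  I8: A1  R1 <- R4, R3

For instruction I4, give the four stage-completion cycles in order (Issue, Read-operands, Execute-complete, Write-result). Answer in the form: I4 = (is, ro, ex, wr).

I4 = (10, 11, 13, 14)

[I1] 1/2/7/8
[I2] 2/3/4/5
[I3] 9/10/15/16  (struct: M0 busy until I1 writes@8)
[I4] 10/11/13/14
[I5] 17/18/23/24  (struct: M0 busy until I3 writes@16)
[I6] 25/26/31/32  (struct: M0 busy until I5 writes@24)
[I7] 33/34/36/37  (WAW R2: wait I6 write@32)
[I8] 38/39/41/42  (struct: A1 busy until I7 writes@37)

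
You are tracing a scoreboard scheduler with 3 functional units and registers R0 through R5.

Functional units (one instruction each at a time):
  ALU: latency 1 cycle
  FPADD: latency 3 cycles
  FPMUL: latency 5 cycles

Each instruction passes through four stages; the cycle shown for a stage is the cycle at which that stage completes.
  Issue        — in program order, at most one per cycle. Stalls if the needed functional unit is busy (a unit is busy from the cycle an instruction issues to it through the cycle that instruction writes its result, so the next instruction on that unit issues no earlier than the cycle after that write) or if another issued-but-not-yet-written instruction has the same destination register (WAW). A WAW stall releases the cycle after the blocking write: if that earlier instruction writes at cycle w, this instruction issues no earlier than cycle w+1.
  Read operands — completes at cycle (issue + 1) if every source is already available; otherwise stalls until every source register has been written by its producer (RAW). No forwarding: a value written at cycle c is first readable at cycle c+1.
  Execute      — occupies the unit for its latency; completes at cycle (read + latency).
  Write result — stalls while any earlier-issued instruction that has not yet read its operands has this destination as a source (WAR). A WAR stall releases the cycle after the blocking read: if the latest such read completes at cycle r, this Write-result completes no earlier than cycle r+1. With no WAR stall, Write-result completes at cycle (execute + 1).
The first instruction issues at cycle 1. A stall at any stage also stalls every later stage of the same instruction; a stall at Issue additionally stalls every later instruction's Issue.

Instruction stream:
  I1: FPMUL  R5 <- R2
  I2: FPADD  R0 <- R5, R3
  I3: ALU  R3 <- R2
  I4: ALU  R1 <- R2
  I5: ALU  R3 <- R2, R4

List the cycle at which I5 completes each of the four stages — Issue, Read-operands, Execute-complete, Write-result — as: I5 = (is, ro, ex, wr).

I5 = (15, 16, 17, 18)

[1] issue I1 (FPMUL)
[2] I1 read-ops | issue I2 (FPADD)
[3] issue I3 (ALU)
[4] I3 read-ops
[5] I3 finished on ALU
[7] I1 finished on FPMUL
[8] I1→R5
[9] I2 read-ops
[10] I3→R3
[11] issue I4 (ALU)
[12] I2 finished on FPADD | I4 read-ops
[13] I2→R0 | I4 finished on ALU
[14] I4→R1
[15] issue I5 (ALU)
[16] I5 read-ops
[17] I5 finished on ALU
[18] I5→R3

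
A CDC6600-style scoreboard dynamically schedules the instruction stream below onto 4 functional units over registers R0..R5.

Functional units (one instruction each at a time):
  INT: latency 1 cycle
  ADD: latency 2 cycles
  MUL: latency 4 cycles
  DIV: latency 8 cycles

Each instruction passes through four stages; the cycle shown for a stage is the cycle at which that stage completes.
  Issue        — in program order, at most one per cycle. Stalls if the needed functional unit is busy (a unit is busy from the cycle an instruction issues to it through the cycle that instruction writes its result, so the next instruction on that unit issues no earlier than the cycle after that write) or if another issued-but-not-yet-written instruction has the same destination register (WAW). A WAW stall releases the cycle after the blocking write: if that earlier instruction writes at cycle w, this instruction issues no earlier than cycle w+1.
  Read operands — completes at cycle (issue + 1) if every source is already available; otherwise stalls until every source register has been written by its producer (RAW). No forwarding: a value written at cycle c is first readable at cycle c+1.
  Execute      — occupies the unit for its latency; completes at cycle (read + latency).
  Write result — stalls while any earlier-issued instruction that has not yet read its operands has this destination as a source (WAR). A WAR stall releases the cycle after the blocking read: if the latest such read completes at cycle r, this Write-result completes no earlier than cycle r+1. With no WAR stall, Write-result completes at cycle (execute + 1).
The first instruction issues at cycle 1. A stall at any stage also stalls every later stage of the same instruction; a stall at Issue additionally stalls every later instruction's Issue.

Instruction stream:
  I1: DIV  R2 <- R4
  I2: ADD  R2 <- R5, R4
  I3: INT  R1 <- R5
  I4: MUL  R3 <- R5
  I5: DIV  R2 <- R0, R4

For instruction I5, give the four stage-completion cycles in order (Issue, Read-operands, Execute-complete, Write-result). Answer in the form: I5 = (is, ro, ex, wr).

I5 = (17, 18, 26, 27)

  I1 | 1 | 2 | 10 | 11
  I2 | 12 | 13 | 15 | 16   WAW R2: wait I1 write@11
  I3 | 13 | 14 | 15 | 16
  I4 | 14 | 15 | 19 | 20
  I5 | 17 | 18 | 26 | 27   WAW R2: wait I2 write@16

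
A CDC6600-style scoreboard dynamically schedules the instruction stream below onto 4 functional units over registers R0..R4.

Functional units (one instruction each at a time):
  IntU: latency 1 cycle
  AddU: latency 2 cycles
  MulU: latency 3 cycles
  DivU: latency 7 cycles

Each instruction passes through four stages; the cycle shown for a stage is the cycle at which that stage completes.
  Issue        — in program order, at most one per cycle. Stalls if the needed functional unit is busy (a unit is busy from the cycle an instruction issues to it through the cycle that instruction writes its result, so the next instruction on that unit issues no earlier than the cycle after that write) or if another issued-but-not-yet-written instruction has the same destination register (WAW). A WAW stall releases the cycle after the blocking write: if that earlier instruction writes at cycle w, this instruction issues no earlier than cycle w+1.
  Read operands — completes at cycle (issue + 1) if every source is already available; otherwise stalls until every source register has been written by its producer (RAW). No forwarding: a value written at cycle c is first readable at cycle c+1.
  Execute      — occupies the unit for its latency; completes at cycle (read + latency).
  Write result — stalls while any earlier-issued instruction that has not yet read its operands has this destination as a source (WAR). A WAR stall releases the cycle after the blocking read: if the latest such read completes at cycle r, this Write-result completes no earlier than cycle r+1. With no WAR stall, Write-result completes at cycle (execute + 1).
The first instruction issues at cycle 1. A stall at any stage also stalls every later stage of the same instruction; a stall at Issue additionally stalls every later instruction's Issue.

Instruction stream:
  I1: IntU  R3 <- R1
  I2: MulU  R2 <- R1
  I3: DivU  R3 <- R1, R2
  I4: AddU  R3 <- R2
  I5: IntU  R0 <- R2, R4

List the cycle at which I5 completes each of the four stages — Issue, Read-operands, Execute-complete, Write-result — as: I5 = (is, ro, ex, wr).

I5 = (18, 19, 20, 21)

t=1  issue I1 (IntU)
t=2  I1 read-ops; issue I2 (MulU)
t=3  I1 finished on IntU; I2 read-ops
t=4  I1→R3
t=5  issue I3 (DivU)
t=6  I2 finished on MulU
t=7  I2→R2
t=8  I3 read-ops
t=15  I3 finished on DivU
t=16  I3→R3
t=17  issue I4 (AddU)
t=18  I4 read-ops; issue I5 (IntU)
t=19  I5 read-ops
t=20  I4 finished on AddU; I5 finished on IntU
t=21  I4→R3; I5→R0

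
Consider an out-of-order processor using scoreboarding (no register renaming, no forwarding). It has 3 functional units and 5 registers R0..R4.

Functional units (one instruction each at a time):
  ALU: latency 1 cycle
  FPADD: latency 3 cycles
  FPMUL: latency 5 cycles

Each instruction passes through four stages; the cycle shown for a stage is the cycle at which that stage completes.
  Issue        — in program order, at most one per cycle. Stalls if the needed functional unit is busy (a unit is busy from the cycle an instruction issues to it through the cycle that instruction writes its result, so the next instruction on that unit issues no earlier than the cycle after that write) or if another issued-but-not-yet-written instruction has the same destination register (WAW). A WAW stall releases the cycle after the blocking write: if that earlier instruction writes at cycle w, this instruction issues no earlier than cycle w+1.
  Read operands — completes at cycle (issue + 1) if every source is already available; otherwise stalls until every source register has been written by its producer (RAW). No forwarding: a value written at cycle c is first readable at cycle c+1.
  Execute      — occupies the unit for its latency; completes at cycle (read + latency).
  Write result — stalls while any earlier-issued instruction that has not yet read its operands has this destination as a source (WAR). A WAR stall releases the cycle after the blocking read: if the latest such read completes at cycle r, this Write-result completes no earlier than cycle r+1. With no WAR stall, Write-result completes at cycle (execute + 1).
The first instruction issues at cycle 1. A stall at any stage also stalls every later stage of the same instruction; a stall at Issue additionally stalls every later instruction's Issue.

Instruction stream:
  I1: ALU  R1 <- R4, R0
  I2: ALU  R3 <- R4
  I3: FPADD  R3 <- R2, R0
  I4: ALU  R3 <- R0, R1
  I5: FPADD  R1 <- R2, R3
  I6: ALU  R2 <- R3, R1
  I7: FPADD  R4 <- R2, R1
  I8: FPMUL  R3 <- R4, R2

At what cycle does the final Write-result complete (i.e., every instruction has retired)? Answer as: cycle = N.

cycle 1: I1→ALU
cycle 2: I1 RO
cycle 3: I1 EX
cycle 4: I1 WR R1
cycle 5: I2→ALU
cycle 6: I2 RO
cycle 7: I2 EX
cycle 8: I2 WR R3
cycle 9: I3→FPADD
cycle 10: I3 RO
cycle 13: I3 EX
cycle 14: I3 WR R3
cycle 15: I4→ALU
cycle 16: I4 RO; I5→FPADD
cycle 17: I4 EX
cycle 18: I4 WR R3
cycle 19: I5 RO; I6→ALU
cycle 22: I5 EX
cycle 23: I5 WR R1
cycle 24: I6 RO; I7→FPADD
cycle 25: I6 EX; I8→FPMUL
cycle 26: I6 WR R2
cycle 27: I7 RO
cycle 30: I7 EX
cycle 31: I7 WR R4
cycle 32: I8 RO
cycle 37: I8 EX
cycle 38: I8 WR R3

cycle = 38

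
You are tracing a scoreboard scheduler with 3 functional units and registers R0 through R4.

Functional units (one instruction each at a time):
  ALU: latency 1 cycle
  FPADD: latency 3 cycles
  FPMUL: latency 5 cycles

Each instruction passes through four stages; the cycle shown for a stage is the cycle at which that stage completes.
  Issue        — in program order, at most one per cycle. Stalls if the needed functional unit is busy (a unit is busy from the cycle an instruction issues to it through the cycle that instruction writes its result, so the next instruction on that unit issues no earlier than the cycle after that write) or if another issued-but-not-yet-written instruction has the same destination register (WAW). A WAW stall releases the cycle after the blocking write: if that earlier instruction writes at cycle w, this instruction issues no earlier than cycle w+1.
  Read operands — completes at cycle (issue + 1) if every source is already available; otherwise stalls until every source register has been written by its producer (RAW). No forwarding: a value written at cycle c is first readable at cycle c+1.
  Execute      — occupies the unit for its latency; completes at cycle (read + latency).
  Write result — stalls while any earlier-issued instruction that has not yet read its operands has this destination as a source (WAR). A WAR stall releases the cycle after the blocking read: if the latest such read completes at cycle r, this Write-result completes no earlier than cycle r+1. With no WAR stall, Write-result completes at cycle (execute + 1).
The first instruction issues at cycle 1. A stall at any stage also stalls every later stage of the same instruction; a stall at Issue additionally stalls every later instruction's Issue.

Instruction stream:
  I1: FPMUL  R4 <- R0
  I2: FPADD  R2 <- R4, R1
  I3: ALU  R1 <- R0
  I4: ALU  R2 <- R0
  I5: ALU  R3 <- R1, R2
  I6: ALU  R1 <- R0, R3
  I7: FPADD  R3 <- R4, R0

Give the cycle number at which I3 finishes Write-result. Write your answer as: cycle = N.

cycle = 10

1) issue 1, read 2, done 7, write 8
2) issue 2, read 9, done 12, write 13  <RAW R4: wait I1 write@8>
3) issue 3, read 4, done 5, write 10  <WAR R1: wait I2 read@9>
4) issue 14, read 15, done 16, write 17  <WAW R2: wait I2 write@13>
5) issue 18, read 19, done 20, write 21  <struct: ALU busy until I4 writes@17>
6) issue 22, read 23, done 24, write 25  <struct: ALU busy until I5 writes@21>
7) issue 23, read 24, done 27, write 28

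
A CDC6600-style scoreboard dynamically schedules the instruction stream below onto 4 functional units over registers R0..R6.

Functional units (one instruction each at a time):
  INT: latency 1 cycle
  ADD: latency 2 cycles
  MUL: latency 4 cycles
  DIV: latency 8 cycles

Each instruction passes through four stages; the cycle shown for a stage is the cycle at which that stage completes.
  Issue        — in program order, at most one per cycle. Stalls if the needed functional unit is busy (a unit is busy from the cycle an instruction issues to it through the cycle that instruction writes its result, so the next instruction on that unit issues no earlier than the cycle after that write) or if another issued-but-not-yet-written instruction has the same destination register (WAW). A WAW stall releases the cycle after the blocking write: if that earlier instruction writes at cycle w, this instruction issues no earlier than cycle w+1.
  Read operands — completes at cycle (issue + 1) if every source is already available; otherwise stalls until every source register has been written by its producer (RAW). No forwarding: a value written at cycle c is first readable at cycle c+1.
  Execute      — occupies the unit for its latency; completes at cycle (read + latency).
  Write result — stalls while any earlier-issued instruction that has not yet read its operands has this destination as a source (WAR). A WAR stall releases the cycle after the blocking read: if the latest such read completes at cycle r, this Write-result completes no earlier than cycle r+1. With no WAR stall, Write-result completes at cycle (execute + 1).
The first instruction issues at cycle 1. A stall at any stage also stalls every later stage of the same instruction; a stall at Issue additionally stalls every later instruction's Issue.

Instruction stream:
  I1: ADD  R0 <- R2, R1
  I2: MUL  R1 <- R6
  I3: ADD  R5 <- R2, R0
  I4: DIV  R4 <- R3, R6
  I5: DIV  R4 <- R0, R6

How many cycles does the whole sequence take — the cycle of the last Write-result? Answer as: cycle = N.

cycle = 28

t=1  issue I1 (ADD)
t=2  I1 read-ops · issue I2 (MUL)
t=3  I2 read-ops
t=4  I1 finished on ADD
t=5  I1→R0
t=6  issue I3 (ADD)
t=7  I2 finished on MUL · I3 read-ops · issue I4 (DIV)
t=8  I2→R1 · I4 read-ops
t=9  I3 finished on ADD
t=10  I3→R5
t=16  I4 finished on DIV
t=17  I4→R4
t=18  issue I5 (DIV)
t=19  I5 read-ops
t=27  I5 finished on DIV
t=28  I5→R4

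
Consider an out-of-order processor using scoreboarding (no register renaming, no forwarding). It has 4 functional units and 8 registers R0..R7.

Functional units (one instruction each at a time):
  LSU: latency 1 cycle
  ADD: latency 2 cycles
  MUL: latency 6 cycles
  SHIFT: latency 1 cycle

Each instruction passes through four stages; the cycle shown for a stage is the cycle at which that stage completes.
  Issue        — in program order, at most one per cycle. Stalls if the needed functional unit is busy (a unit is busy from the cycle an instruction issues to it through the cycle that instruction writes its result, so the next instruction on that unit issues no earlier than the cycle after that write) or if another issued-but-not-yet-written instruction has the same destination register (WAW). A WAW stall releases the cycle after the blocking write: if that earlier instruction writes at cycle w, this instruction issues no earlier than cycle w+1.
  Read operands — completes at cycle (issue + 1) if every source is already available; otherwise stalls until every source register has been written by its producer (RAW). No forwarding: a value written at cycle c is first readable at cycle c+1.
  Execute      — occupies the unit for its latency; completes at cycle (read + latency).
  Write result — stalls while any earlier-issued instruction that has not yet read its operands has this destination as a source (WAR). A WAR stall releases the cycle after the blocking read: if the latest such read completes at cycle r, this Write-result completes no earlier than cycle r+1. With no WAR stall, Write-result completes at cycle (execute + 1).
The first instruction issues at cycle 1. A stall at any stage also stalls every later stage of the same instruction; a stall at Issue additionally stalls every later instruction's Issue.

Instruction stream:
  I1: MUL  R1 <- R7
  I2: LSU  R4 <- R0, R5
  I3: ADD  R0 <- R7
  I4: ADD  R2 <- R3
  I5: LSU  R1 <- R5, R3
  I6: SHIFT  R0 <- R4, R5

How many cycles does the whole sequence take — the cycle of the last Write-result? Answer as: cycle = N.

[1] I1 dispatched to MUL
[2] I1 operands ready; I2 dispatched to LSU
[3] I2 operands ready; I3 dispatched to ADD
[4] I2 complete; I3 operands ready
[5] R4←I2
[6] I3 complete
[7] R0←I3
[8] I1 complete; I4 dispatched to ADD
[9] R1←I1; I4 operands ready
[10] I5 dispatched to LSU
[11] I4 complete; I5 operands ready; I6 dispatched to SHIFT
[12] R2←I4; I5 complete; I6 operands ready
[13] R1←I5; I6 complete
[14] R0←I6

cycle = 14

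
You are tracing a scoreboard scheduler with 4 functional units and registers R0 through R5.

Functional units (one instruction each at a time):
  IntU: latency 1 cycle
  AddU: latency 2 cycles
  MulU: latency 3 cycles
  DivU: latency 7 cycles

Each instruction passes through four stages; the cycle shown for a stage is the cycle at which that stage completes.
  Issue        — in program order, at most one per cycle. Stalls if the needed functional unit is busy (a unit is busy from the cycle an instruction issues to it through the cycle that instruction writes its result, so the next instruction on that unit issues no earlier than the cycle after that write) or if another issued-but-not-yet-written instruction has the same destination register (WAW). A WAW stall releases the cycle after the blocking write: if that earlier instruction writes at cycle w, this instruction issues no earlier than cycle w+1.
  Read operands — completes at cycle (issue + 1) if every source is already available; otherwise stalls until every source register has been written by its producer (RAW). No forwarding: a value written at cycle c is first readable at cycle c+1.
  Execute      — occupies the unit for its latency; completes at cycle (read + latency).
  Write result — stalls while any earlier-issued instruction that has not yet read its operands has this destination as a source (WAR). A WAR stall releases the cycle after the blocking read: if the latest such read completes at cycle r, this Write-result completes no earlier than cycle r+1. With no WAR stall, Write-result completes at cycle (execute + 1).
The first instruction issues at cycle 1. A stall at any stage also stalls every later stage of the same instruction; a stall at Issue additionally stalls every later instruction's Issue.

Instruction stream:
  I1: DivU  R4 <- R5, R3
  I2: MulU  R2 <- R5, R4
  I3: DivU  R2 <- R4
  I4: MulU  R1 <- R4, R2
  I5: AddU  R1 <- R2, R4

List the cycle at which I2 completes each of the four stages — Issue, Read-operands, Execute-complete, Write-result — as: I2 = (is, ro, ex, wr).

I1 -> (1, 2, 9, 10)
I2 -> (2, 11, 14, 15)  // RAW R4: wait I1 write@10
I3 -> (16, 17, 24, 25)  // WAW R2: wait I2 write@15
I4 -> (17, 26, 29, 30)  // RAW R2: wait I3 write@25
I5 -> (31, 32, 34, 35)  // WAW R1: wait I4 write@30

I2 = (2, 11, 14, 15)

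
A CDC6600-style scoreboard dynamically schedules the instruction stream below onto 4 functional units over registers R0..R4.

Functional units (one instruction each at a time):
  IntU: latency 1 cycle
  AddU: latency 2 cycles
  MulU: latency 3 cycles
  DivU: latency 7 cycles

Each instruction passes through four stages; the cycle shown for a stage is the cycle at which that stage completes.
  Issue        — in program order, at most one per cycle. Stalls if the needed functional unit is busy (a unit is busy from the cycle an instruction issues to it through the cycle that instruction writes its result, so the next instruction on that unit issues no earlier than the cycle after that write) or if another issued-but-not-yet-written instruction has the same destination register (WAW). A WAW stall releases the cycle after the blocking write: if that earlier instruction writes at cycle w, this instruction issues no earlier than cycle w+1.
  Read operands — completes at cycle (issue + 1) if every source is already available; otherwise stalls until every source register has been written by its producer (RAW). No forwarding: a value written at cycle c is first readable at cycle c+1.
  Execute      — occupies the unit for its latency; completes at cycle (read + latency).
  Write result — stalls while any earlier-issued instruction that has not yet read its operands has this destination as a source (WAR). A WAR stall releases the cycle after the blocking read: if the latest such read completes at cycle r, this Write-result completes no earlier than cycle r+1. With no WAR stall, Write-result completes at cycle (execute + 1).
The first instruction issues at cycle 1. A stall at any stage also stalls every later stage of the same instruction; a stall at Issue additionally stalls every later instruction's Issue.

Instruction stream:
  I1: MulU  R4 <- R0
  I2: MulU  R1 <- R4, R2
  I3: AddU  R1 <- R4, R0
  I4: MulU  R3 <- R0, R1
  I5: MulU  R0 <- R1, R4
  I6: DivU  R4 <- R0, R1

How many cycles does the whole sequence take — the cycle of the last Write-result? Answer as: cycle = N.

cycle = 37

cycle 1: I1 dispatched to MulU
cycle 2: I1 operands ready
cycle 5: I1 complete
cycle 6: R4←I1
cycle 7: I2 dispatched to MulU
cycle 8: I2 operands ready
cycle 11: I2 complete
cycle 12: R1←I2
cycle 13: I3 dispatched to AddU
cycle 14: I3 operands ready · I4 dispatched to MulU
cycle 16: I3 complete
cycle 17: R1←I3
cycle 18: I4 operands ready
cycle 21: I4 complete
cycle 22: R3←I4
cycle 23: I5 dispatched to MulU
cycle 24: I5 operands ready · I6 dispatched to DivU
cycle 27: I5 complete
cycle 28: R0←I5
cycle 29: I6 operands ready
cycle 36: I6 complete
cycle 37: R4←I6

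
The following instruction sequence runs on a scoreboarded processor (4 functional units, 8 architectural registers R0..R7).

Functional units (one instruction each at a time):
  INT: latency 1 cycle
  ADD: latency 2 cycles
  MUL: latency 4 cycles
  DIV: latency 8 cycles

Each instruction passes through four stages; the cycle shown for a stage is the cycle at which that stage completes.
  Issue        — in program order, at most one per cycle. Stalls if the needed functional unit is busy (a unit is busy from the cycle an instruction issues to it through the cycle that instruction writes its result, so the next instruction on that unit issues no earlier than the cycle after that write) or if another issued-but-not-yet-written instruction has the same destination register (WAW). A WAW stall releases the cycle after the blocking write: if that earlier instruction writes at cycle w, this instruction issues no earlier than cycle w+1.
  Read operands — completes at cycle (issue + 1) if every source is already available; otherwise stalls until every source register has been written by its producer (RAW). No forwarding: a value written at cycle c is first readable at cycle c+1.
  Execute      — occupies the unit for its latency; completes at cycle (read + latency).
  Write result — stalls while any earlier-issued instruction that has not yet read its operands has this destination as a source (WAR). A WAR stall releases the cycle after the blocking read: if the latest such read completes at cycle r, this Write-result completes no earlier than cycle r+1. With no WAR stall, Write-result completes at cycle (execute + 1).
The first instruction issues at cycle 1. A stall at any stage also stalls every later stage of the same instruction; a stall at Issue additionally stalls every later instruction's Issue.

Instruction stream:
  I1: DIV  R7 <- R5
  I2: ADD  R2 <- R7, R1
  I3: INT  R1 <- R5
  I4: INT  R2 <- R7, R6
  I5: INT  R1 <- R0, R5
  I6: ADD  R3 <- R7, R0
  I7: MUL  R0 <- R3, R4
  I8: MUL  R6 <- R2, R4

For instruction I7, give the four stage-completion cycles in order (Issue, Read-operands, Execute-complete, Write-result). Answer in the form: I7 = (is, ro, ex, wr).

I7 = (22, 26, 30, 31)

1) issue 1, read 2, done 10, write 11
2) issue 2, read 12, done 14, write 15  <RAW R7: wait I1 write@11>
3) issue 3, read 4, done 5, write 13  <WAR R1: wait I2 read@12>
4) issue 16, read 17, done 18, write 19  <WAW R2: wait I2 write@15>
5) issue 20, read 21, done 22, write 23  <struct: INT busy until I4 writes@19>
6) issue 21, read 22, done 24, write 25
7) issue 22, read 26, done 30, write 31  <RAW R3: wait I6 write@25>
8) issue 32, read 33, done 37, write 38  <struct: MUL busy until I7 writes@31>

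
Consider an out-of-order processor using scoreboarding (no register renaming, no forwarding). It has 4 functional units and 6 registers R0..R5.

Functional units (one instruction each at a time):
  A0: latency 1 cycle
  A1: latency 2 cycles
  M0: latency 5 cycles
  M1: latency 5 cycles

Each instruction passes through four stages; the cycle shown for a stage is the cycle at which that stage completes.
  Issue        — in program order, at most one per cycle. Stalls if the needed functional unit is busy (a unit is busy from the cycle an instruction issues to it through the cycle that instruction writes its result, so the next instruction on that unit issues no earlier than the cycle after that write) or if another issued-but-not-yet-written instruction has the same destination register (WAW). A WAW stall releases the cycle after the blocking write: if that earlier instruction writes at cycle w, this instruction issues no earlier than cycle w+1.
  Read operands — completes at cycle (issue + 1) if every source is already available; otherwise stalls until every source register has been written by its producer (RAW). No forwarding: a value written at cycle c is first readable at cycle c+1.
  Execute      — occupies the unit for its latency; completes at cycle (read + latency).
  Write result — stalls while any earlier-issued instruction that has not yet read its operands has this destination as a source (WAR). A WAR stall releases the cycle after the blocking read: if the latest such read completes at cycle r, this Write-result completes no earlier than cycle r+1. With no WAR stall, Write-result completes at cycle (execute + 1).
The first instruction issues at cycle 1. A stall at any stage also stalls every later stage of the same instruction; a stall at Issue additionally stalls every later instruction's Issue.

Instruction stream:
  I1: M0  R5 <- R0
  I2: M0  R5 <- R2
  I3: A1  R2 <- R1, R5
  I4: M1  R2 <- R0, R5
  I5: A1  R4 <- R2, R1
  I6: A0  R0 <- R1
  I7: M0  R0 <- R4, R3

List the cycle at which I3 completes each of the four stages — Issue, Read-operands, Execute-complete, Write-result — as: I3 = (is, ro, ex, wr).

I3 = (10, 17, 19, 20)

cycle 1: I1→M0
cycle 2: I1 RO
cycle 7: I1 EX
cycle 8: I1 WR R5
cycle 9: I2→M0
cycle 10: I2 RO · I3→A1
cycle 15: I2 EX
cycle 16: I2 WR R5
cycle 17: I3 RO
cycle 19: I3 EX
cycle 20: I3 WR R2
cycle 21: I4→M1
cycle 22: I4 RO · I5→A1
cycle 23: I6→A0
cycle 24: I6 RO
cycle 25: I6 EX
cycle 26: I6 WR R0
cycle 27: I4 EX · I7→M0
cycle 28: I4 WR R2
cycle 29: I5 RO
cycle 31: I5 EX
cycle 32: I5 WR R4
cycle 33: I7 RO
cycle 38: I7 EX
cycle 39: I7 WR R0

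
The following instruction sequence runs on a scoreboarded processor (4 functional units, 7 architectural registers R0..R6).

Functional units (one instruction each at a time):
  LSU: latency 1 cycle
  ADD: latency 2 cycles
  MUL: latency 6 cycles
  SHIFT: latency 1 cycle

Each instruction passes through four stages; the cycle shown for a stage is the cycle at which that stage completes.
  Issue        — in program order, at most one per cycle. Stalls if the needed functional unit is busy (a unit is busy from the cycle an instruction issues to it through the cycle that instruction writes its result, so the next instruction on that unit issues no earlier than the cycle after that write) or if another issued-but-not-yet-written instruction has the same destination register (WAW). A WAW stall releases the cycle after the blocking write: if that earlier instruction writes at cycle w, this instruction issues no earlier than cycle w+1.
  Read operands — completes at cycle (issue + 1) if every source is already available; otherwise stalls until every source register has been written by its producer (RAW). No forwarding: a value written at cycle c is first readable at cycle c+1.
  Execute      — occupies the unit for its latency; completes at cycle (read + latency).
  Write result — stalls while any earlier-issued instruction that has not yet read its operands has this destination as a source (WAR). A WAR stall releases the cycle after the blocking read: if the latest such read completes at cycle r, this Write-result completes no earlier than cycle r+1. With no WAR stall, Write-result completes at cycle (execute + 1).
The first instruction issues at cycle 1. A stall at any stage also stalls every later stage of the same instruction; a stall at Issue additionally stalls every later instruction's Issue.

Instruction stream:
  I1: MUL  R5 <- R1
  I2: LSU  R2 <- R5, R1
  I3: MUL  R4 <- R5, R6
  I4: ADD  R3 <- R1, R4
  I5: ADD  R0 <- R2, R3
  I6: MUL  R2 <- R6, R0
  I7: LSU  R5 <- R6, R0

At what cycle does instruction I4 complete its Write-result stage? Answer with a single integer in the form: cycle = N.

cycle = 22

I1  is:1  ro:2  ex:8  wr:9
I2  is:2  ro:10  ex:11  wr:12  — RAW R5: wait I1 write@9
I3  is:10  ro:11  ex:17  wr:18  — struct: MUL busy until I1 writes@9
I4  is:11  ro:19  ex:21  wr:22  — RAW R4: wait I3 write@18
I5  is:23  ro:24  ex:26  wr:27  — struct: ADD busy until I4 writes@22
I6  is:24  ro:28  ex:34  wr:35  — RAW R0: wait I5 write@27
I7  is:25  ro:28  ex:29  wr:30  — RAW R0: wait I5 write@27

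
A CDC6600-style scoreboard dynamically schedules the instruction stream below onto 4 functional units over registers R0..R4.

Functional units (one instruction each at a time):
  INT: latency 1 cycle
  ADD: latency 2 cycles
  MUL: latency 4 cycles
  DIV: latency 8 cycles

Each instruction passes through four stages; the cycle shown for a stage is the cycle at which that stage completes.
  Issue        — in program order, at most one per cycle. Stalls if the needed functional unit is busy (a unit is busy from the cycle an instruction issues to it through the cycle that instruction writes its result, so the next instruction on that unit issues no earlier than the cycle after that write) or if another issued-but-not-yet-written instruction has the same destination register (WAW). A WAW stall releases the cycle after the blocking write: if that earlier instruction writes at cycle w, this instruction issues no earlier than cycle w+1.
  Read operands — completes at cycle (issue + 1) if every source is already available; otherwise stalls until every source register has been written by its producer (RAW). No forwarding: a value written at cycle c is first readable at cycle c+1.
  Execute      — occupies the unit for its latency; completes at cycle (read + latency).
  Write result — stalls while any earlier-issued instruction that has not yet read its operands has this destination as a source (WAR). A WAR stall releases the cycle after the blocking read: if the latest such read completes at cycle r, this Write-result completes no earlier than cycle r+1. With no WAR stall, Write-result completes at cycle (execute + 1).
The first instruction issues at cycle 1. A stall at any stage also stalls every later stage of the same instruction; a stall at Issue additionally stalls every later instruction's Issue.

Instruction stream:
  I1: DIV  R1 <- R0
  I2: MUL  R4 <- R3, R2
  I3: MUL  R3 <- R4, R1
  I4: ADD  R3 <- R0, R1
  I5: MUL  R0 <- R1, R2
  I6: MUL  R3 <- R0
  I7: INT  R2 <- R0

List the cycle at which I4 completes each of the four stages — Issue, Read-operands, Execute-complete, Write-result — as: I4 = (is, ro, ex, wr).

1) issue 1, read 2, done 10, write 11
2) issue 2, read 3, done 7, write 8
3) issue 9, read 12, done 16, write 17  <struct: MUL busy until I2 writes@8 / RAW R1: wait I1 write@11>
4) issue 18, read 19, done 21, write 22  <WAW R3: wait I3 write@17>
5) issue 19, read 20, done 24, write 25
6) issue 26, read 27, done 31, write 32  <struct: MUL busy until I5 writes@25>
7) issue 27, read 28, done 29, write 30

I4 = (18, 19, 21, 22)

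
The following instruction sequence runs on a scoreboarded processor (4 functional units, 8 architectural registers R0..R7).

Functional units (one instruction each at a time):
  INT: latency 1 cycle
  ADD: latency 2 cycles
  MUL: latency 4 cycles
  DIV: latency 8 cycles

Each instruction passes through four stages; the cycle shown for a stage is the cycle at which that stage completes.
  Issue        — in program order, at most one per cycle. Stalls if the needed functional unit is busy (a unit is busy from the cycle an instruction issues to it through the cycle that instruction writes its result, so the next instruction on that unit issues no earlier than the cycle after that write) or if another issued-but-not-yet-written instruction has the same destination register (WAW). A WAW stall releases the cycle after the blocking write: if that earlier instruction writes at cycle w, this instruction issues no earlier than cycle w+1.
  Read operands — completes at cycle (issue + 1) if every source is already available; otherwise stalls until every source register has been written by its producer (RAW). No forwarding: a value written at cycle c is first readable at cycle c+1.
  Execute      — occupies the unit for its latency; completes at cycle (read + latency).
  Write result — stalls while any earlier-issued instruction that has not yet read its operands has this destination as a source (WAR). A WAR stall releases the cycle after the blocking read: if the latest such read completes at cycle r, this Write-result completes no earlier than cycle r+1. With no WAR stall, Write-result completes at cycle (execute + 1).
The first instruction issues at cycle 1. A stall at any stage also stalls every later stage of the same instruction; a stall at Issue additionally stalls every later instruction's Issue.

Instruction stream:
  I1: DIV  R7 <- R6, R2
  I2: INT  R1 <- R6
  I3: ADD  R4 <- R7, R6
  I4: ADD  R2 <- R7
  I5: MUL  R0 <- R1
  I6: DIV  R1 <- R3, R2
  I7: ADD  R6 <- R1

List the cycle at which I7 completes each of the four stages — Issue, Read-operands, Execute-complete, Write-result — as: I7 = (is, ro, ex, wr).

I7 = (21, 31, 33, 34)

I1  is:1  ro:2  ex:10  wr:11
I2  is:2  ro:3  ex:4  wr:5
I3  is:3  ro:12  ex:14  wr:15  — RAW R7: wait I1 write@11
I4  is:16  ro:17  ex:19  wr:20  — struct: ADD busy until I3 writes@15
I5  is:17  ro:18  ex:22  wr:23
I6  is:18  ro:21  ex:29  wr:30  — RAW R2: wait I4 write@20
I7  is:21  ro:31  ex:33  wr:34  — struct: ADD busy until I4 writes@20, RAW R1: wait I6 write@30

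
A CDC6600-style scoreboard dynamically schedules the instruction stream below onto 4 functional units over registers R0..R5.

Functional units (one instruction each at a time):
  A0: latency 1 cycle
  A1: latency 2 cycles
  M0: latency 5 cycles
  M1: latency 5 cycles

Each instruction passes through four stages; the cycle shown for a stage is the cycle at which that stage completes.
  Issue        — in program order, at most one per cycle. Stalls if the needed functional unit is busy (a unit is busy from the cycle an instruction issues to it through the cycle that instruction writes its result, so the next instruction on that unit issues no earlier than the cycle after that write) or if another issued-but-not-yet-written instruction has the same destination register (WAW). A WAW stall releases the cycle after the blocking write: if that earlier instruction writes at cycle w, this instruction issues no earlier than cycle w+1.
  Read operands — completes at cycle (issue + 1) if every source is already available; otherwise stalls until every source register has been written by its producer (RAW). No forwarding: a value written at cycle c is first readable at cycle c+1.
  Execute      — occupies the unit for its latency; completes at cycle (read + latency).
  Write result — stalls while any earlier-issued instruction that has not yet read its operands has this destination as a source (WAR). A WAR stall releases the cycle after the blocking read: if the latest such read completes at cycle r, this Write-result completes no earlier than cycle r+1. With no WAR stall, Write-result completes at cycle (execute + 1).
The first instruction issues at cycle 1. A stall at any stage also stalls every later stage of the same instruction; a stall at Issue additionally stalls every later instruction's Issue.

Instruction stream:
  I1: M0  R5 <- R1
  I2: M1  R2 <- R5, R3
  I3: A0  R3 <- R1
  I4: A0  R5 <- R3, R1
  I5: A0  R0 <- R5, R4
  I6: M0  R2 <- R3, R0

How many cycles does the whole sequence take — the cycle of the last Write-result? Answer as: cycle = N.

I1: IS=1 RO=2 EX=7 WR=8
I2: IS=2 RO=9 EX=14 WR=15  [RAW R5: wait I1 write@8]
I3: IS=3 RO=4 EX=5 WR=10  [WAR R3: wait I2 read@9]
I4: IS=11 RO=12 EX=13 WR=14  [struct: A0 busy until I3 writes@10]
I5: IS=15 RO=16 EX=17 WR=18  [struct: A0 busy until I4 writes@14]
I6: IS=16 RO=19 EX=24 WR=25  [RAW R0: wait I5 write@18]

cycle = 25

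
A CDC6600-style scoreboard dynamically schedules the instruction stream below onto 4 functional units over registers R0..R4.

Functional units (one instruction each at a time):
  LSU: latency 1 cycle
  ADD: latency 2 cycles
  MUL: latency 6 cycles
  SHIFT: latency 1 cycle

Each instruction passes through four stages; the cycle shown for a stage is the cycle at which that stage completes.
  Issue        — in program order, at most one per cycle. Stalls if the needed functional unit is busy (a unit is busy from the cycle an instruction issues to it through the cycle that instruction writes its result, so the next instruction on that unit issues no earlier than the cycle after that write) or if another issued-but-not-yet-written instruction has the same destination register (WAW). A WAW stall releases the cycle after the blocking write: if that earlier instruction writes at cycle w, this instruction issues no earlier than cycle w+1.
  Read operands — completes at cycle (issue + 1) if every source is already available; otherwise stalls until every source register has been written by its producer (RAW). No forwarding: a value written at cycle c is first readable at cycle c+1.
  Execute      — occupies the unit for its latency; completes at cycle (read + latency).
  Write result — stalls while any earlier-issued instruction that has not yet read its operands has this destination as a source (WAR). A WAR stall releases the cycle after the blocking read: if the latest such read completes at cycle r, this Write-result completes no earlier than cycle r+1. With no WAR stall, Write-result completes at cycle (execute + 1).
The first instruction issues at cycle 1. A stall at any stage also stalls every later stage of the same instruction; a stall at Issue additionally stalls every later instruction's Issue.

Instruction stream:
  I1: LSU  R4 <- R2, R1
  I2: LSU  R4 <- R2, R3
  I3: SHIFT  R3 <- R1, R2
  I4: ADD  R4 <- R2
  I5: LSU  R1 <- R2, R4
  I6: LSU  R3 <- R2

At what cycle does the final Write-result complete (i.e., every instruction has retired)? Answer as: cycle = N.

  I1 | 1 | 2 | 3 | 4
  I2 | 5 | 6 | 7 | 8   struct: LSU busy until I1 writes@4
  I3 | 6 | 7 | 8 | 9
  I4 | 9 | 10 | 12 | 13   WAW R4: wait I2 write@8
  I5 | 10 | 14 | 15 | 16   RAW R4: wait I4 write@13
  I6 | 17 | 18 | 19 | 20   struct: LSU busy until I5 writes@16

cycle = 20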